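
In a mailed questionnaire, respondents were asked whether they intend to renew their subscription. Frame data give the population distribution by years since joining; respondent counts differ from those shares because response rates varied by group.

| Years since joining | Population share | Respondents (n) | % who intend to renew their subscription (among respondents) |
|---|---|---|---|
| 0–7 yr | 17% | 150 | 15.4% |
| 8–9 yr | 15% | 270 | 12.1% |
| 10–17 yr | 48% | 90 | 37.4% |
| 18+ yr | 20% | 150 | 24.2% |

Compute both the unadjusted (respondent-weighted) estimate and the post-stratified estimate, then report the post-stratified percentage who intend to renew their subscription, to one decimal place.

27.2%

Unadjusted (pooled respondent) estimate weights by respondent counts:
  (150/660)×15.4 + (270/660)×12.1 + (90/660)×37.4 + (150/660)×24.2 = 19.05%
Post-stratifying to population shares instead:
  0.17×15.4 + 0.15×12.1 + 0.48×37.4 + 0.2×24.2 = 27.225%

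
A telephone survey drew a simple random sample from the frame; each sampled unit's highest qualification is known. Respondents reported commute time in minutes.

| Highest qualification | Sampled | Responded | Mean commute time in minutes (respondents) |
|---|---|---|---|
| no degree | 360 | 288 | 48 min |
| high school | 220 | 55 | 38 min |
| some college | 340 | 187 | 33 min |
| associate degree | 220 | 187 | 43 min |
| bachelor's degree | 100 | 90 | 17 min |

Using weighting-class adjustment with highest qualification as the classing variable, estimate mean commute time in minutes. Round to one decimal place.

Class response rates: no degree 288/360 = 80%, high school 55/220 = 25%, some college 187/340 = 55%, associate degree 187/220 = 85%, bachelor's degree 90/100 = 90%.
Each respondent's weight = sampled/responded in their class; summing within a class gives n_sampled, so:
  no degree: 360 × 48 = 17,280
  high school: 220 × 38 = 8360
  some college: 340 × 33 = 11,220
  associate degree: 220 × 43 = 9460
  bachelor's degree: 100 × 17 = 1700
Adjusted estimate = 48,020 / 1,240 = 38.7258 → 38.7.

38.7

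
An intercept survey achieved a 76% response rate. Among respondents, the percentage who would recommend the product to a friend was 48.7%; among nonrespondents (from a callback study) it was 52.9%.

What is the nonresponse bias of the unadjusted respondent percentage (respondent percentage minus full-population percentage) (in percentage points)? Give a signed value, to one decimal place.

Nonresponse fraction = 1 − 0.76 = 0.24.
Bias = (nonresponse fraction) × (respondent percentage − nonrespondent percentage)
     = 0.24 × (48.7 − 52.9) = 0.24 × -4.2 = -1.008.

-1.0 percentage points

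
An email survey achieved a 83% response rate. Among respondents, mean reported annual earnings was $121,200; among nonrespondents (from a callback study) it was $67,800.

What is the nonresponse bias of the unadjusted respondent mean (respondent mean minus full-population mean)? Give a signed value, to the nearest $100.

+$9,100

Nonresponse fraction = 1 − 0.83 = 0.17.
Bias = (nonresponse fraction) × (respondent mean − nonrespondent mean)
     = 0.17 × (121,200 − 67,800) = 0.17 × 53,400 = 9078.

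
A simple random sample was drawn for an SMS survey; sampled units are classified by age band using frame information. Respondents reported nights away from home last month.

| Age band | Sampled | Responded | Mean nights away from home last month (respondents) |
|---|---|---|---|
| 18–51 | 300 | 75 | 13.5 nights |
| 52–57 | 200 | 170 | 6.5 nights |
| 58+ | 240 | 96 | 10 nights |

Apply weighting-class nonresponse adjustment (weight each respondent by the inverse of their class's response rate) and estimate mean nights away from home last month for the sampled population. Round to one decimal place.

10.5

Response rates by class: 18–51 75/300 = 25%, 52–57 170/200 = 85%, 58+ 96/240 = 40%.
Each respondent's weight = sampled/responded in their class; summing within a class gives n_sampled, so:
  18–51: 300 × 13.5 = 4050
  52–57: 200 × 6.5 = 1300
  58+: 240 × 10 = 2400
Adjusted estimate = 7750 / 740 = 10.473 → 10.5.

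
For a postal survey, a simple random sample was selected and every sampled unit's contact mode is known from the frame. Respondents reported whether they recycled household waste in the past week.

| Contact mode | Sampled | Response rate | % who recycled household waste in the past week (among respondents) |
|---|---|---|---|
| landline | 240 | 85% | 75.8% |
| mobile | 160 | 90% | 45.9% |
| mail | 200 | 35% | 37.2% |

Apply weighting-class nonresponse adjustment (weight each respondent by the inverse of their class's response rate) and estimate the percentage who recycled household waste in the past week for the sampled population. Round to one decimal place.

55.0%

Weighting each respondent by the inverse class response rate inflates each class back to its sampled size, so the class weight is n_sampled:
  landline: 240 × 75.8 = 18,192
  mobile: 160 × 45.9 = 7344
  mail: 200 × 37.2 = 7440
Adjusted estimate = 32,976 / 600 = 54.96 → 55.0%.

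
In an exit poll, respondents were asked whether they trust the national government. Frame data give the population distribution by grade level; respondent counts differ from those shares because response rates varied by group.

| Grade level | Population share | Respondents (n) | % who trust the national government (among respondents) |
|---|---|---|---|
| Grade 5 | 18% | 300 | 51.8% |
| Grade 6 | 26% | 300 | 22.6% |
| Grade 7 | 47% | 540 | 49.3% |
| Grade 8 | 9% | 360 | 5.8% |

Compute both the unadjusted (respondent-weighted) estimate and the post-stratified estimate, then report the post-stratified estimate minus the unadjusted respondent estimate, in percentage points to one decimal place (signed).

Unadjusted (pooled respondent) estimate weights by respondent counts:
  (300/1500)×51.8 + (300/1500)×22.6 + (540/1500)×49.3 + (360/1500)×5.8 = 34.02%
Post-stratified estimate weights by population shares:
  0.18×51.8 + 0.26×22.6 + 0.47×49.3 + 0.09×5.8 = 38.893%
Difference = 38.893 − 34.02 = 4.873 pp.

+4.9 percentage points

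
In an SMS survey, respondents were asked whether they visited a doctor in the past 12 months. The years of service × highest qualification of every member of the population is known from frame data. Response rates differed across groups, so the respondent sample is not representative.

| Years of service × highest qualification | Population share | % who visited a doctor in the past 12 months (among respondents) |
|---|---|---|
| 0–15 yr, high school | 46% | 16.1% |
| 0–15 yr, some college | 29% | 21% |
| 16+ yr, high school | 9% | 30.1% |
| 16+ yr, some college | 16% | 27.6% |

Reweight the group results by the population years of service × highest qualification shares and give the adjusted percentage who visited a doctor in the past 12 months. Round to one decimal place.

Reweight to the known years of service × highest qualification distribution:
  0–15 yr, high school: 0.46 × 16.1 = 7.406
  0–15 yr, some college: 0.29 × 21 = 6.09
  16+ yr, high school: 0.09 × 30.1 = 2.709
  16+ yr, some college: 0.16 × 27.6 = 4.416
Post-stratified estimate = 20.621 → 20.6%.

20.6%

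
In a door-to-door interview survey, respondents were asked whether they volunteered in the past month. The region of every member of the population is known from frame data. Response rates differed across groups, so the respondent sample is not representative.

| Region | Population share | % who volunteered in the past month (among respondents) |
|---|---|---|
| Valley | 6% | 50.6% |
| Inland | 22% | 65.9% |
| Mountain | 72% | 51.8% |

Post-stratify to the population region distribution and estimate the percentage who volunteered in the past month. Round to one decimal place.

Post-stratification weights by population share, not respondent share:
  Valley: 0.06 × 50.6 = 3.036
  Inland: 0.22 × 65.9 = 14.498
  Mountain: 0.72 × 51.8 = 37.296
Post-stratified estimate = 54.83 → 54.8%.

54.8%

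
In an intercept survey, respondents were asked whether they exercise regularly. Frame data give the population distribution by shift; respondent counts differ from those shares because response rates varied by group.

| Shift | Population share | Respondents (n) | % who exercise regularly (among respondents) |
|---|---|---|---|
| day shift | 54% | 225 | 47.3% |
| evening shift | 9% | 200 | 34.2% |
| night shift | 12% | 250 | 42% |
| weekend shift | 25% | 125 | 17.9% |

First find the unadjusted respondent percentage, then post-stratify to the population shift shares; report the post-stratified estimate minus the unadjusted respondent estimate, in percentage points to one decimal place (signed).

+0.4 percentage points

Naive respondent-only estimate (weights = respondent counts):
  (225/800)×47.3 + (200/800)×34.2 + (250/800)×42 + (125/800)×17.9 = 37.775%
Reweighting by population shift shares:
  0.54×47.3 + 0.09×34.2 + 0.12×42 + 0.25×17.9 = 38.135%
Difference = 38.135 − 37.775 = 0.36 pp.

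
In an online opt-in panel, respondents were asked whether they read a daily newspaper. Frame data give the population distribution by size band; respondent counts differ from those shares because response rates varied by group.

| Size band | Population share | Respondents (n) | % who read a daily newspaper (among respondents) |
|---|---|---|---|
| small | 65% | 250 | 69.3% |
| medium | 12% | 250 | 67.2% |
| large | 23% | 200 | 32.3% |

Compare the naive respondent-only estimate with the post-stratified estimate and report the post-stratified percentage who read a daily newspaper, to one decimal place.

60.5%

Without adjustment, the pooled respondent share is:
  (250/700)×69.3 + (250/700)×67.2 + (200/700)×32.3 = 57.9786%
Reweighting by population size band shares:
  0.65×69.3 + 0.12×67.2 + 0.23×32.3 = 60.538%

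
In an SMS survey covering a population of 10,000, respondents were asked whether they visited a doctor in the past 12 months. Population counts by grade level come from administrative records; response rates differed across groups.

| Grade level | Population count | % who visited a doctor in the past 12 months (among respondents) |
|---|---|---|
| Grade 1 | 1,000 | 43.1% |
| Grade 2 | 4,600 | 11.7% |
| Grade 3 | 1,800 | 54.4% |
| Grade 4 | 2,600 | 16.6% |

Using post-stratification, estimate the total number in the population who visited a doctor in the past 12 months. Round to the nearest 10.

Apply each group's respondent rate to its population count:
  Grade 1: 1,000 × 43.1% = 431
  Grade 2: 4,600 × 11.7% = 538.2
  Grade 3: 1,800 × 54.4% = 979.2
  Grade 4: 2,600 × 16.6% = 431.6
Estimated total = 2380 → 2,380.

2,380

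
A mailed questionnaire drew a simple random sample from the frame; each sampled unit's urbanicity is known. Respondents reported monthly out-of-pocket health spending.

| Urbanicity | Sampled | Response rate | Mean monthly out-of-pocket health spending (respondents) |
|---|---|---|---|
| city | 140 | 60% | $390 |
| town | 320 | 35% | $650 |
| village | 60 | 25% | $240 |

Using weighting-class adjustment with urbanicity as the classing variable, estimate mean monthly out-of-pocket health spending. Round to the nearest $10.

$530

Each respondent's weight = sampled/responded in their class; summing within a class gives n_sampled, so:
  city: 140 × 390 = 54,600
  town: 320 × 650 = 208,000
  village: 60 × 240 = 14,400
Adjusted estimate = 277,000 / 520 = 532.692 → $530.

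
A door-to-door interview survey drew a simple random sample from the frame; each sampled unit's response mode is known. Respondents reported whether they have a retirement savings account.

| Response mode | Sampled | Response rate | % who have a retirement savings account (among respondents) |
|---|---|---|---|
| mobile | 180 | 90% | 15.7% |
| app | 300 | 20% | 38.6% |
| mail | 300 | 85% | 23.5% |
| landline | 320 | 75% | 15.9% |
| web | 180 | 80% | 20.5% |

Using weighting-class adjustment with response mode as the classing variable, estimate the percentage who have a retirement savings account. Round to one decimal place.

23.6%

Inverse-response-rate weighting restores each class to its sampled count, so class totals weight by n_sampled:
  mobile: 180 × 15.7 = 2826
  app: 300 × 38.6 = 11,580
  mail: 300 × 23.5 = 7050
  landline: 320 × 15.9 = 5088
  web: 180 × 20.5 = 3690
Adjusted estimate = 30,234 / 1,280 = 23.6203 → 23.6%.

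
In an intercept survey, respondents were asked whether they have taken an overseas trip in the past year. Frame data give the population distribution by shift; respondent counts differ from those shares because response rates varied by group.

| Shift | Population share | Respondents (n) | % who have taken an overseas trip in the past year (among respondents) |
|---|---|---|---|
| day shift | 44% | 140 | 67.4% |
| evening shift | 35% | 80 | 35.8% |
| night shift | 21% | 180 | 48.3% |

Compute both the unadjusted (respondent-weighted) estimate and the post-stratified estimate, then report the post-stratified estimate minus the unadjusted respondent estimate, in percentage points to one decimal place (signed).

-0.2 percentage points

Naive respondent-only estimate (weights = respondent counts):
  (140/400)×67.4 + (80/400)×35.8 + (180/400)×48.3 = 52.485%
Post-stratified estimate weights by population shares:
  0.44×67.4 + 0.35×35.8 + 0.21×48.3 = 52.329%
Difference = 52.329 − 52.485 = -0.156 pp.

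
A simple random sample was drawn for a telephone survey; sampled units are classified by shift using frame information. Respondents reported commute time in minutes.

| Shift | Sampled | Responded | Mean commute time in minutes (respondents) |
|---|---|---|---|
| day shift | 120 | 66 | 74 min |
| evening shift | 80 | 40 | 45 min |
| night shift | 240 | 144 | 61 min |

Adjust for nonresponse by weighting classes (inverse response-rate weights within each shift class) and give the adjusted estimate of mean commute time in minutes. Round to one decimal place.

61.6

Class response rates: day shift 66/120 = 55%, evening shift 40/80 = 50%, night shift 144/240 = 60%.
Each respondent's weight = sampled/responded in their class; summing within a class gives n_sampled, so:
  day shift: 120 × 74 = 8880
  evening shift: 80 × 45 = 3600
  night shift: 240 × 61 = 14,640
Adjusted estimate = 27,120 / 440 = 61.6364 → 61.6.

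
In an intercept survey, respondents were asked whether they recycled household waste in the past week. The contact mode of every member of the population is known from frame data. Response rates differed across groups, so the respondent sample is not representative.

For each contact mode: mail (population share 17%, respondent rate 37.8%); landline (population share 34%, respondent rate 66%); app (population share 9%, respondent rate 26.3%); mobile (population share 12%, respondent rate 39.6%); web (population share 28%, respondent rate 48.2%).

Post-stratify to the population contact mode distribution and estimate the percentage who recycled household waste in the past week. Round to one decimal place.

Each cell contributes population-share × respondent value:
  mail: 0.17 × 37.8 = 6.426
  landline: 0.34 × 66 = 22.44
  app: 0.09 × 26.3 = 2.367
  mobile: 0.12 × 39.6 = 4.752
  web: 0.28 × 48.2 = 13.496
Post-stratified estimate = 49.481 → 49.5%.

49.5%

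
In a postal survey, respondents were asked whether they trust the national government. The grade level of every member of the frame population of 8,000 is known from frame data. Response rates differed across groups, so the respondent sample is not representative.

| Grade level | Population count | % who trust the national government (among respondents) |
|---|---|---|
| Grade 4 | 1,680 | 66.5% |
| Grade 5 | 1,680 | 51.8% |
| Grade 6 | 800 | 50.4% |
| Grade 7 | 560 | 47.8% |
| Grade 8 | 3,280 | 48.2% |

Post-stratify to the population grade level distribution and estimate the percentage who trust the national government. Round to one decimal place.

Post-stratification weights by population share, not respondent share:
  Grade 4: (1,680/8,000) × 66.5 = 13.965
  Grade 5: (1,680/8,000) × 51.8 = 10.878
  Grade 6: (800/8,000) × 50.4 = 5.04
  Grade 7: (560/8,000) × 47.8 = 3.346
  Grade 8: (3,280/8,000) × 48.2 = 19.762
Post-stratified estimate = 52.991 → 53.0%.

53.0%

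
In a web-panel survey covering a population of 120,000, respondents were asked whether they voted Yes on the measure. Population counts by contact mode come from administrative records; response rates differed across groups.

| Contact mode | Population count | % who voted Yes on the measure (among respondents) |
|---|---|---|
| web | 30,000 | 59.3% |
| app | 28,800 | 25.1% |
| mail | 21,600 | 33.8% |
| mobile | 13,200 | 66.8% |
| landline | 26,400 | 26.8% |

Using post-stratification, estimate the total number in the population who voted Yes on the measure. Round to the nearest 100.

48,200

Each cell contributes its population count × the respondent rate:
  web: 30,000 × 59.3% = 17,790
  app: 28,800 × 25.1% = 7228.8
  mail: 21,600 × 33.8% = 7300.8
  mobile: 13,200 × 66.8% = 8817.6
  landline: 26,400 × 26.8% = 7075.2
Estimated total = 48212.4 → 48,200.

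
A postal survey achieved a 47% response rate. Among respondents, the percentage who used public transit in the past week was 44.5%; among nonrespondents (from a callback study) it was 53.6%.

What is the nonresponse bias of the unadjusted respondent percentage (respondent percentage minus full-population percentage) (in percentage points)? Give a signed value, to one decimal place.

-4.8 percentage points

Nonresponse fraction = 1 − 0.47 = 0.53.
Bias = (nonresponse fraction) × (respondent percentage − nonrespondent percentage)
     = 0.53 × (44.5 − 53.6) = 0.53 × -9.1 = -4.823.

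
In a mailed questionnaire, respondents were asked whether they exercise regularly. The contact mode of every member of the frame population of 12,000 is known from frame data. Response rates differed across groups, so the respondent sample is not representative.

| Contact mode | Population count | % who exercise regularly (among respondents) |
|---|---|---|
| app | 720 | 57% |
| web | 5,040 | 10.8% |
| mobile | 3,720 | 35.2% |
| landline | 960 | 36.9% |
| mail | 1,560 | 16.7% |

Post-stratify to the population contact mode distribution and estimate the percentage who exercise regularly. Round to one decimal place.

Reweight to the known contact mode distribution:
  app: (720/12,000) × 57 = 3.42
  web: (5,040/12,000) × 10.8 = 4.536
  mobile: (3,720/12,000) × 35.2 = 10.912
  landline: (960/12,000) × 36.9 = 2.952
  mail: (1,560/12,000) × 16.7 = 2.171
Post-stratified estimate = 23.991 → 24.0%.

24.0%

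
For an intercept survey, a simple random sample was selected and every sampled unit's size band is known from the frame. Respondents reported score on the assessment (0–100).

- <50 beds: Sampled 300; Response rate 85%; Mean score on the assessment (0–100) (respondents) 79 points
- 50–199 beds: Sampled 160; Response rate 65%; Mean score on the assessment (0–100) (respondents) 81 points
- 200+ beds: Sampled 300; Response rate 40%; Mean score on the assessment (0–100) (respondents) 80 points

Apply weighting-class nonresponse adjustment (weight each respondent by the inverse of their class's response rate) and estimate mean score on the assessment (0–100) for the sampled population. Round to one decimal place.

79.8

Each respondent's weight = sampled/responded in their class; summing within a class gives n_sampled, so:
  <50 beds: 300 × 79 = 23,700
  50–199 beds: 160 × 81 = 12,960
  200+ beds: 300 × 80 = 24,000
Adjusted estimate = 60,660 / 760 = 79.8158 → 79.8.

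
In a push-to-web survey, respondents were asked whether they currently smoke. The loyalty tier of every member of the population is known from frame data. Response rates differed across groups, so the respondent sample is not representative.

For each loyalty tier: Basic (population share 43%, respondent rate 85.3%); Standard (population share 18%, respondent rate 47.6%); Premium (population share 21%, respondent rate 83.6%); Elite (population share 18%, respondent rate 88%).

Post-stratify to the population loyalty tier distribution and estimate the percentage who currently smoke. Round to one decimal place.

Post-stratification weights by population share, not respondent share:
  Basic: 0.43 × 85.3 = 36.679
  Standard: 0.18 × 47.6 = 8.568
  Premium: 0.21 × 83.6 = 17.556
  Elite: 0.18 × 88 = 15.84
Post-stratified estimate = 78.643 → 78.6%.

78.6%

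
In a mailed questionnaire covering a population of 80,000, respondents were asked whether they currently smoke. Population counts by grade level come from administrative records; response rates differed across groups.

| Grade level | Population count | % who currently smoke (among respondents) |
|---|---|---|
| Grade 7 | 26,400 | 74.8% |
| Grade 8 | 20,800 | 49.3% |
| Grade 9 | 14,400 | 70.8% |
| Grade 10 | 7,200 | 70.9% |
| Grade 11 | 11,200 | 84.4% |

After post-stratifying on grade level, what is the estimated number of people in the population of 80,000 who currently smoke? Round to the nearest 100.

Apply each group's respondent rate to its population count:
  Grade 7: 26,400 × 74.8% = 19747.2
  Grade 8: 20,800 × 49.3% = 10254.4
  Grade 9: 14,400 × 70.8% = 10195.2
  Grade 10: 7,200 × 70.9% = 5104.8
  Grade 11: 11,200 × 84.4% = 9452.8
Estimated total = 54754.4 → 54,800.

54,800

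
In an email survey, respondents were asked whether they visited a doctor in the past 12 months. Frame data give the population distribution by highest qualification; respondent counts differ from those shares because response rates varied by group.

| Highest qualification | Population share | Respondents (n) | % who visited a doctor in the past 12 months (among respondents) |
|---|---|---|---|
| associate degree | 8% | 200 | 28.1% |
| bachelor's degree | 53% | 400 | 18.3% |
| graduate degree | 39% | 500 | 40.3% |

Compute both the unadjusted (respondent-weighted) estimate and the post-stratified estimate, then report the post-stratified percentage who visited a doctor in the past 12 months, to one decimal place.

27.7%

Without adjustment, the pooled respondent share is:
  (200/1100)×28.1 + (400/1100)×18.3 + (500/1100)×40.3 = 30.0818%
Post-stratifying to population shares instead:
  0.08×28.1 + 0.53×18.3 + 0.39×40.3 = 27.664%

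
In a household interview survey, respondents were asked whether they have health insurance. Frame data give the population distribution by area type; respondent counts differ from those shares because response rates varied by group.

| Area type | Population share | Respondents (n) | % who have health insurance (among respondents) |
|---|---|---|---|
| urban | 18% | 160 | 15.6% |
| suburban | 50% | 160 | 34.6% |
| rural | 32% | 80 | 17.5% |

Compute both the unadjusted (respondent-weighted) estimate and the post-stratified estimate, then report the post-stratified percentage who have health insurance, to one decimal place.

Without adjustment, the pooled respondent share is:
  (160/400)×15.6 + (160/400)×34.6 + (80/400)×17.5 = 23.58%
Reweighting by population area type shares:
  0.18×15.6 + 0.5×34.6 + 0.32×17.5 = 25.708%

25.7%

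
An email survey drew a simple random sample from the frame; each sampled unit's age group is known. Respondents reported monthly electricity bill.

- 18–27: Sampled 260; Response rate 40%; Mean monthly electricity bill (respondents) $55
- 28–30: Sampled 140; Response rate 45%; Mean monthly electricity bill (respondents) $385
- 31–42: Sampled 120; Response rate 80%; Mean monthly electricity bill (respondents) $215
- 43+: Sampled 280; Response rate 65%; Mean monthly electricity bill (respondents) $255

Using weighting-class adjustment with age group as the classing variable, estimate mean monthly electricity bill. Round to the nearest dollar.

$207

Inverse-response-rate weighting restores each class to its sampled count, so class totals weight by n_sampled:
  18–27: 260 × 55 = 14,300
  28–30: 140 × 385 = 53,900
  31–42: 120 × 215 = 25,800
  43+: 280 × 255 = 71,400
Adjusted estimate = 165,400 / 800 = 206.75 → $207.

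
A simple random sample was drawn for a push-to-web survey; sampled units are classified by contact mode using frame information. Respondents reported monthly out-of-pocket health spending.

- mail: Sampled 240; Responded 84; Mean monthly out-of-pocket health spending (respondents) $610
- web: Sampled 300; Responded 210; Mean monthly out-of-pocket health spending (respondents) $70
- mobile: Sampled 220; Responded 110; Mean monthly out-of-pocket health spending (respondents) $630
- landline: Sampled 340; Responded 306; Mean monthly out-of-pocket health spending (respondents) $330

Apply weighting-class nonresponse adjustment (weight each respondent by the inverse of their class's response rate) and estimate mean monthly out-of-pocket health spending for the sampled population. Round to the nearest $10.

Response rates by class: mail 84/240 = 35%, web 210/300 = 70%, mobile 110/220 = 50%, landline 306/340 = 90%.
Each respondent's weight = sampled/responded in their class; summing within a class gives n_sampled, so:
  mail: 240 × 610 = 146,400
  web: 300 × 70 = 21,000
  mobile: 220 × 630 = 138,600
  landline: 340 × 330 = 112,200
Adjusted estimate = 418,200 / 1,100 = 380.182 → $380.

$380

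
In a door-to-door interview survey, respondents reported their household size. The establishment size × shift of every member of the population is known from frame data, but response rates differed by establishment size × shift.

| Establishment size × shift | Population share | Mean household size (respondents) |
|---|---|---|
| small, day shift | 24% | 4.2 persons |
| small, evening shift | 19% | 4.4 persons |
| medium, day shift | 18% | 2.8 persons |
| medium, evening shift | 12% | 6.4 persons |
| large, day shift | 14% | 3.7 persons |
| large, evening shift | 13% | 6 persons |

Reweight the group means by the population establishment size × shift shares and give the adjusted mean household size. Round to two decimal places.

4.41

Each cell contributes population-share × respondent value:
  small, day shift: 0.24 × 4.2 = 1.008
  small, evening shift: 0.19 × 4.4 = 0.836
  medium, day shift: 0.18 × 2.8 = 0.504
  medium, evening shift: 0.12 × 6.4 = 0.768
  large, day shift: 0.14 × 3.7 = 0.518
  large, evening shift: 0.13 × 6 = 0.78
Post-stratified estimate = 4.414 → 4.41.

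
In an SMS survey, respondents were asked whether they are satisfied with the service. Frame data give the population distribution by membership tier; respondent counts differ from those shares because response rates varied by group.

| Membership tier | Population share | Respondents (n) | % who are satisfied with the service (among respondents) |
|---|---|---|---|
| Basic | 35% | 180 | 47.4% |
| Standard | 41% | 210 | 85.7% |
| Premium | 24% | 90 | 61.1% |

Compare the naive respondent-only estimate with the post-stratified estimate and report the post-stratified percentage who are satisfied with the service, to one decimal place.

66.4%

Without adjustment, the pooled respondent share is:
  (180/480)×47.4 + (210/480)×85.7 + (90/480)×61.1 = 66.725%
Post-stratifying to population shares instead:
  0.35×47.4 + 0.41×85.7 + 0.24×61.1 = 66.391%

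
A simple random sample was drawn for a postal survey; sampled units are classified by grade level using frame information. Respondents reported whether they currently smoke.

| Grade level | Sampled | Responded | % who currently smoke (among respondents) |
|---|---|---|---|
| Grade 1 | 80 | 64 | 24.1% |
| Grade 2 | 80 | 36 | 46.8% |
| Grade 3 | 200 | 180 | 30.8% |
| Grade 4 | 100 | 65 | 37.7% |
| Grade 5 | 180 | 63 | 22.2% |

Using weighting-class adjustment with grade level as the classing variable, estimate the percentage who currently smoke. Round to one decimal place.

30.6%

Class response rates: Grade 1 64/80 = 80%, Grade 2 36/80 = 45%, Grade 3 180/200 = 90%, Grade 4 65/100 = 65%, Grade 5 63/180 = 35%.
Each respondent's weight = sampled/responded in their class; summing within a class gives n_sampled, so:
  Grade 1: 80 × 24.1 = 1928
  Grade 2: 80 × 46.8 = 3744
  Grade 3: 200 × 30.8 = 6160
  Grade 4: 100 × 37.7 = 3770
  Grade 5: 180 × 22.2 = 3996
Adjusted estimate = 19,598 / 640 = 30.6219 → 30.6%.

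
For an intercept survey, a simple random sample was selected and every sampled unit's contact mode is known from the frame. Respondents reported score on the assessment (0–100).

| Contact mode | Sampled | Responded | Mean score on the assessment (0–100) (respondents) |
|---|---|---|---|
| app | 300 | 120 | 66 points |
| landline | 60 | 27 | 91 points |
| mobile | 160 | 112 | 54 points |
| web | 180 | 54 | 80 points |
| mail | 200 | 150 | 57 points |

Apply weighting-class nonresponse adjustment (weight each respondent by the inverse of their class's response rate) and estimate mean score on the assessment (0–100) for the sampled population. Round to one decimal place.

66.3

Response rates by class: app 120/300 = 40%, landline 27/60 = 45%, mobile 112/160 = 70%, web 54/180 = 30%, mail 150/200 = 75%.
Inverse-response-rate weighting restores each class to its sampled count, so class totals weight by n_sampled:
  app: 300 × 66 = 19,800
  landline: 60 × 91 = 5460
  mobile: 160 × 54 = 8640
  web: 180 × 80 = 14,400
  mail: 200 × 57 = 11,400
Adjusted estimate = 59,700 / 900 = 66.3333 → 66.3.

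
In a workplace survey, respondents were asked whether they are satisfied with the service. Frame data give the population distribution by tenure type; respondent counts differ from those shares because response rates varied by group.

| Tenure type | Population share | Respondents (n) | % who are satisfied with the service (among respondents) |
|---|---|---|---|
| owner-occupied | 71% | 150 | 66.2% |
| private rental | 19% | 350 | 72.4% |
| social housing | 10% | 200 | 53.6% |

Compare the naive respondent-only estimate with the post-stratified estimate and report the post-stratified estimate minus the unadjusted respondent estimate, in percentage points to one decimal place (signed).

Naive respondent-only estimate (weights = respondent counts):
  (150/700)×66.2 + (350/700)×72.4 + (200/700)×53.6 = 65.7%
Post-stratified estimate weights by population shares:
  0.71×66.2 + 0.19×72.4 + 0.1×53.6 = 66.118%
Difference = 66.118 − 65.7 = 0.418 pp.

+0.4 percentage points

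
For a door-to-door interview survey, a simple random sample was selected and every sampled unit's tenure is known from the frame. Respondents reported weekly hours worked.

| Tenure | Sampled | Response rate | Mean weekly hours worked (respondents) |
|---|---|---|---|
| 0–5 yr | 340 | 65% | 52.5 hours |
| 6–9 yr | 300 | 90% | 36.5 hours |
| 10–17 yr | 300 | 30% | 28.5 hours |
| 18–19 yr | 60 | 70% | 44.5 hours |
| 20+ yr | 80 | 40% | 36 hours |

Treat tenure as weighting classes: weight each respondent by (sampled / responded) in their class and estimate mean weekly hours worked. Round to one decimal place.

Inverse-response-rate weighting restores each class to its sampled count, so class totals weight by n_sampled:
  0–5 yr: 340 × 52.5 = 17,850
  6–9 yr: 300 × 36.5 = 10,950
  10–17 yr: 300 × 28.5 = 8550
  18–19 yr: 60 × 44.5 = 2670
  20+ yr: 80 × 36 = 2880
Adjusted estimate = 42,900 / 1,080 = 39.7222 → 39.7.

39.7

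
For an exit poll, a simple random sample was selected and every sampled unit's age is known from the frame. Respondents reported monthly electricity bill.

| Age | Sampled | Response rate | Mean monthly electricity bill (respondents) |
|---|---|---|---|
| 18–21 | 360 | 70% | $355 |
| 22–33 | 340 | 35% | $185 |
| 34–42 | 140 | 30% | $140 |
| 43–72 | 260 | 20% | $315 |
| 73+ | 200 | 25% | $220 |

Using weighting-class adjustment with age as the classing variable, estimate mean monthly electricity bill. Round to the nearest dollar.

Weighting each respondent by the inverse class response rate inflates each class back to its sampled size, so the class weight is n_sampled:
  18–21: 360 × 355 = 127,800
  22–33: 340 × 185 = 62,900
  34–42: 140 × 140 = 19,600
  43–72: 260 × 315 = 81,900
  73+: 200 × 220 = 44,000
Adjusted estimate = 336,200 / 1,300 = 258.615 → $259.

$259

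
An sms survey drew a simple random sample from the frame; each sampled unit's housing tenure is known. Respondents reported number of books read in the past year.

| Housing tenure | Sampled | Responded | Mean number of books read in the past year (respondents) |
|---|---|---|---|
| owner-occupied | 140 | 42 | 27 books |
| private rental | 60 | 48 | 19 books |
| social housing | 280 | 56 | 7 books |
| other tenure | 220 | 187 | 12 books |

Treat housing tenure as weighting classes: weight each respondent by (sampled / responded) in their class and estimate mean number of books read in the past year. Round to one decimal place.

Class response rates: owner-occupied 42/140 = 30%, private rental 48/60 = 80%, social housing 56/280 = 20%, other tenure 187/220 = 85%.
With weight = n_sampled/n_responded per class, the weighted class total is n_sampled:
  owner-occupied: 140 × 27 = 3780
  private rental: 60 × 19 = 1140
  social housing: 280 × 7 = 1960
  other tenure: 220 × 12 = 2640
Adjusted estimate = 9520 / 700 = 13.6 → 13.6.

13.6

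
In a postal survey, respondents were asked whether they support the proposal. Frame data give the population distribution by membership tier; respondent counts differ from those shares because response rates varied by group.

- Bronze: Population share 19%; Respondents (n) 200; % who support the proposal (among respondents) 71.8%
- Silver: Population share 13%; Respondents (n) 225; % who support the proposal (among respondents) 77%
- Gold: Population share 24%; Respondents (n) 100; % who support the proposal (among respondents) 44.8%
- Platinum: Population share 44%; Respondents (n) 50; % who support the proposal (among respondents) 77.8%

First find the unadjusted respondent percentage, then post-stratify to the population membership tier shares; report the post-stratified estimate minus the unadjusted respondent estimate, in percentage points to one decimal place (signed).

-1.0 percentage points

Naive respondent-only estimate (weights = respondent counts):
  (200/575)×71.8 + (225/575)×77 + (100/575)×44.8 + (50/575)×77.8 = 69.6609%
Reweighting by population membership tier shares:
  0.19×71.8 + 0.13×77 + 0.24×44.8 + 0.44×77.8 = 68.636%
Difference = 68.636 − 69.6609 = -1.0249 pp.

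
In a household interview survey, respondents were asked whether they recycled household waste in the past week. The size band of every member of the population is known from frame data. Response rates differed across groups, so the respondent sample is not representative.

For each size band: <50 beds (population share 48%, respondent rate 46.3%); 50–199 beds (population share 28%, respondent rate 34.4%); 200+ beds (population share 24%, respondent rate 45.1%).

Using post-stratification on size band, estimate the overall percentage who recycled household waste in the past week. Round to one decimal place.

Post-stratification weights by population share, not respondent share:
  <50 beds: 0.48 × 46.3 = 22.224
  50–199 beds: 0.28 × 34.4 = 9.632
  200+ beds: 0.24 × 45.1 = 10.824
Post-stratified estimate = 42.68 → 42.7%.

42.7%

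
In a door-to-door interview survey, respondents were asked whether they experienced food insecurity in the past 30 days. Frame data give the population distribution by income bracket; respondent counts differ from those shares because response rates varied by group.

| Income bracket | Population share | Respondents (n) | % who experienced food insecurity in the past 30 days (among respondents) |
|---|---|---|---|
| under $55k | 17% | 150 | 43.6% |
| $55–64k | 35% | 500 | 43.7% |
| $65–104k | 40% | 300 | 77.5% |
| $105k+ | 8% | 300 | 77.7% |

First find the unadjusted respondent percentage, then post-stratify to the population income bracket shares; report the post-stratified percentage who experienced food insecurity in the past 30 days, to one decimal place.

Unadjusted (pooled respondent) estimate weights by respondent counts:
  (150/1250)×43.6 + (500/1250)×43.7 + (300/1250)×77.5 + (300/1250)×77.7 = 59.96%
Post-stratified estimate weights by population shares:
  0.17×43.6 + 0.35×43.7 + 0.4×77.5 + 0.08×77.7 = 59.923%

59.9%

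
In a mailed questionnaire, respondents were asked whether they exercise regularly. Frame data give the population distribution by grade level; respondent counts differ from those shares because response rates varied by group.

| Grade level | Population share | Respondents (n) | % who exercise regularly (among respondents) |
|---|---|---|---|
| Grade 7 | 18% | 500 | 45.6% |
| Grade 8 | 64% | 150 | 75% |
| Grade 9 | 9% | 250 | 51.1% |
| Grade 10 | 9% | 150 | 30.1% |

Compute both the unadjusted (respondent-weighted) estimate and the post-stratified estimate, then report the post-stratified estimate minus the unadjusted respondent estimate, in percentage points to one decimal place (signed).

+14.6 percentage points

Naive respondent-only estimate (weights = respondent counts):
  (500/1050)×45.6 + (150/1050)×75 + (250/1050)×51.1 + (150/1050)×30.1 = 48.8952%
Post-stratifying to population shares instead:
  0.18×45.6 + 0.64×75 + 0.09×51.1 + 0.09×30.1 = 63.516%
Difference = 63.516 − 48.8952 = 14.6208 pp.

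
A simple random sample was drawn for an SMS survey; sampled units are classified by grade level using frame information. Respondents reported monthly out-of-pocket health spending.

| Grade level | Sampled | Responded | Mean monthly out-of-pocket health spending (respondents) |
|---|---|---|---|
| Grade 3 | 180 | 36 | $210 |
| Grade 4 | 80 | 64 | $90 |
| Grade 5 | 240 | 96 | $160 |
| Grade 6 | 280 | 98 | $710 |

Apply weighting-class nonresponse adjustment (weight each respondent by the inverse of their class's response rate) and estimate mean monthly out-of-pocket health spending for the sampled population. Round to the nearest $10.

$360

Response rates by class: Grade 3 36/180 = 20%, Grade 4 64/80 = 80%, Grade 5 96/240 = 40%, Grade 6 98/280 = 35%.
Weighting each respondent by the inverse class response rate inflates each class back to its sampled size, so the class weight is n_sampled:
  Grade 3: 180 × 210 = 37,800
  Grade 4: 80 × 90 = 7200
  Grade 5: 240 × 160 = 38,400
  Grade 6: 280 × 710 = 198,800
Adjusted estimate = 282,200 / 780 = 361.795 → $360.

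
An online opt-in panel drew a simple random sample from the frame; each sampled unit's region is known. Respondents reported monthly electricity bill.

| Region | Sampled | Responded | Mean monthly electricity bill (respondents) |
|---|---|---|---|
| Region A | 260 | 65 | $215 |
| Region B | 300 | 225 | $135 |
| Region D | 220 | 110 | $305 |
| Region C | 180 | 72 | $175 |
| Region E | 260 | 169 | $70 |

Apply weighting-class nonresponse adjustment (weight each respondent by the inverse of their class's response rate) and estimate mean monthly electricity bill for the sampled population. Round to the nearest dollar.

Response rates by class: Region A 65/260 = 25%, Region B 225/300 = 75%, Region D 110/220 = 50%, Region C 72/180 = 40%, Region E 169/260 = 65%.
Inverse-response-rate weighting restores each class to its sampled count, so class totals weight by n_sampled:
  Region A: 260 × 215 = 55,900
  Region B: 300 × 135 = 40,500
  Region D: 220 × 305 = 67,100
  Region C: 180 × 175 = 31,500
  Region E: 260 × 70 = 18,200
Adjusted estimate = 213,200 / 1,220 = 174.754 → $175.

$175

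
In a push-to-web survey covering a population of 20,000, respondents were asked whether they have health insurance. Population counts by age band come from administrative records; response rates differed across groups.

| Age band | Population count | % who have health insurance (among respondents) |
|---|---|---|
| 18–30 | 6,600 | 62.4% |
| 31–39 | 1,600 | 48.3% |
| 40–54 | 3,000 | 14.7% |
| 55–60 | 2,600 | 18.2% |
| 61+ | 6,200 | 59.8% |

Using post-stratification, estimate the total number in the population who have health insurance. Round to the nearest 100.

9,500

Estimated count per cell = population count × respondent percentage:
  18–30: 6,600 × 62.4% = 4118.4
  31–39: 1,600 × 48.3% = 772.8
  40–54: 3,000 × 14.7% = 441
  55–60: 2,600 × 18.2% = 473.2
  61+: 6,200 × 59.8% = 3707.6
Estimated total = 9513 → 9,500.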